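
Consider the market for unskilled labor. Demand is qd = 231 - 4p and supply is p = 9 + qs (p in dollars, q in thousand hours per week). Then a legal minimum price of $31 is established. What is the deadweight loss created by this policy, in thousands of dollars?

Rearranging supply gives qs = p - 9. Without the control the market clears where 231 - 4p = p - 9, i.e. p* = 48 and q* = 39.
Since 31 is below p* = 48, the floor does not bind and the free-market outcome prevails.
Since the control does not bind, no trades are prevented and deadweight loss is zero.

0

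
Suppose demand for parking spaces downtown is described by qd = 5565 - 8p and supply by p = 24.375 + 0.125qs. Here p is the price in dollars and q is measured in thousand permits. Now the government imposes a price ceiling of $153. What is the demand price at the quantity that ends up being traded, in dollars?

567

Rearranging supply gives qs = 8p - 195. Equilibrium: 5565 - 8p = 8p - 195, so 5760 = 16p and p* = 360, q* = 2685.
The ceiling of 153 is below the equilibrium price 360, so it binds.
At p = 153: qd = 5565 - 8·153 = 4341 and qs = 8·153 - 195 = 1029.
Only 1029 units reach the market. On the demand curve, the marginal buyer's willingness to pay at q = 1029 is (5565 - 1029)/8 = 567.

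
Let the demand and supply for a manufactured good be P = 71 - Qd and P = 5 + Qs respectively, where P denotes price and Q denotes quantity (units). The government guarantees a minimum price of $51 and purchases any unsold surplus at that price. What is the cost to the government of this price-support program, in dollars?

1326

Rearranging demand gives Qd = 71 - P; rearranging supply gives Qs = P - 5. In a free market, 71 - P = P - 5 gives the equilibrium P* = 38, Q* = 33.
The floor of 51 is above the equilibrium price 38, so it binds.
At P = 51: Qd = 71 - 51 = 20 and Qs = 51 - 5 = 46.
Surplus = Qs - Qd = 26.
Government expenditure = surplus × support price = 26 × 51 = 1326.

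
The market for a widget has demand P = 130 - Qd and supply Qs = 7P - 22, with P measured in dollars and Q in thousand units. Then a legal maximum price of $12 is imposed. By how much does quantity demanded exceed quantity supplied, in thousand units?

56

Rearranging demand gives Qd = 130 - P. In a free market, 130 - P = 7P - 22 gives the equilibrium P* = 19, Q* = 111.
The ceiling of 12 is below the equilibrium price 19, so it binds.
At P = 12: Qd = 130 - 12 = 118 and Qs = 7·12 - 22 = 62.
Shortage = Qd - Qs = 118 - 62 = 56.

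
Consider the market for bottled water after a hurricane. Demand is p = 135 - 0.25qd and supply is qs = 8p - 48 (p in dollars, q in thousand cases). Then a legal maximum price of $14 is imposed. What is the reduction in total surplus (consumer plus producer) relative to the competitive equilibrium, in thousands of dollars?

Rearranging demand gives qd = 540 - 4p. Without the control the market clears where 540 - 4p = 8p - 48, i.e. p* = 49 and q* = 344.
The ceiling of 14 is below the equilibrium price 49, so it binds.
At p = 14: qd = 540 - 4·14 = 484 and qs = 8·14 - 48 = 64.
Quantity traded falls to 64. At q = 64 the demand price is (540 - 64)/4 = 119 and the supply price is (48 + 64)/8 = 14.
Deadweight loss = ½ · (119 - 14) · (344 - 64) = ½ · 105 · 280 = 14700.

14700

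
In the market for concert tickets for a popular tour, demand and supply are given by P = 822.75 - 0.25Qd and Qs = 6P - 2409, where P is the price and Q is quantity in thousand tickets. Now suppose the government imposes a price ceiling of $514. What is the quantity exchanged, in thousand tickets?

675

Rearranging demand gives Qd = 3291 - 4P. Equilibrium: 3291 - 4P = 6P - 2409, so 5700 = 10P and P* = 570, Q* = 1011.
The ceiling of 514 is below the equilibrium price 570, so it binds.
At P = 514: Qd = 3291 - 4·514 = 1235 and Qs = 6·514 - 2409 = 675.
The quantity actually transacted is the short side, supply: 675.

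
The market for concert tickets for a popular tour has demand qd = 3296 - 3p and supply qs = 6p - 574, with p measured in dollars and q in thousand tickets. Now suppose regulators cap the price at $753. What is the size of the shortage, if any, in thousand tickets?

0

In a free market, 3296 - 3p = 6p - 574 gives the equilibrium p* = 430, q* = 2006.
Since 753 is above p* = 430, the ceiling does not bind and the free-market outcome prevails.
Since the control does not bind, there is no shortage.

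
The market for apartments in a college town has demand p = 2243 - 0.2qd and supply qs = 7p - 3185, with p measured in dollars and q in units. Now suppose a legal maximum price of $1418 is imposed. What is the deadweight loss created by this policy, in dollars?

0

Rearranging demand gives qd = 11215 - 5p. Without the control the market clears where 11215 - 5p = 7p - 3185, i.e. p* = 1200 and q* = 5215.
The ceiling of 1418 is above the equilibrium price 1200, so it is not binding; the market clears at p* = 1200, q* = 5215.
Since the control does not bind, no trades are prevented and deadweight loss is zero.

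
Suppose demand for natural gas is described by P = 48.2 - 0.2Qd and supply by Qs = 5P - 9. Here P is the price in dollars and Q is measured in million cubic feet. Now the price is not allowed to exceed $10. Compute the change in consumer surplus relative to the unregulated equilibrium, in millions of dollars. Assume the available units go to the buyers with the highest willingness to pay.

Rearranging demand gives Qd = 241 - 5P. Equilibrium: 241 - 5P = 5P - 9, so 250 = 10P and P* = 25, Q* = 116.
Because the ceiling (10) lies below the market-clearing price, it is binding.
At P = 10: Qd = 241 - 5·10 = 191 and Qs = 5·10 - 9 = 41.
Consumer surplus without the control is ½ · (48.2 - 25) · 116 = 1345.6.
With the ceiling, 41 units are sold at 10 (assume they go to the highest-value buyers). The demand price at Q = 41 is 40, so CS = ½ · [(48.2 - 10) + (40 - 10)] · 41 = 1398.1.
Change in consumer surplus = 1398.1 - 1345.6 = 52.5.

52.5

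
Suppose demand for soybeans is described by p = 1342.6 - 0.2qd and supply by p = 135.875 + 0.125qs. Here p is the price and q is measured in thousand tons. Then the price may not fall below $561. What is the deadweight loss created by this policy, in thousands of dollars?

0

Rearranging demand gives qd = 6713 - 5p; rearranging supply gives qs = 8p - 1087. Setting quantity demanded equal to quantity supplied, 6713 - 5p = 8p - 1087, gives p* = 600 and q* = 3713.
Since 561 is below p* = 600, the floor does not bind and the free-market outcome prevails.
Since the control does not bind, no trades are prevented and deadweight loss is zero.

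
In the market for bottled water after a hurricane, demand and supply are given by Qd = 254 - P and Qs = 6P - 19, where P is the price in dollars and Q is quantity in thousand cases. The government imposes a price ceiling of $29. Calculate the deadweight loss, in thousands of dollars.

Setting quantity demanded equal to quantity supplied, 254 - P = 6P - 19, gives P* = 39 and Q* = 215.
The ceiling of 29 is below the equilibrium price 39, so it binds.
At P = 29: Qd = 254 - 29 = 225 and Qs = 6·29 - 19 = 155.
Quantity traded falls to 155. At Q = 155 the demand price is 254 - 155 = 99 and the supply price is (19 + 155)/6 = 29.
Deadweight loss = ½ · (99 - 29) · (215 - 155) = ½ · 70 · 60 = 2100.

2100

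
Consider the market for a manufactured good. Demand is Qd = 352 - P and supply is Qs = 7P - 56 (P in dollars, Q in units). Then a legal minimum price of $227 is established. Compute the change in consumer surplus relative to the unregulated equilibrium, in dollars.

In a free market, 352 - P = 7P - 56 gives the equilibrium P* = 51, Q* = 301.
The floor of 227 is above the equilibrium price 51, so it binds.
At P = 227: Qd = 352 - 227 = 125 and Qs = 7·227 - 56 = 1533.
Consumer surplus without the control is ½ · (352 - 51) · 301 = 45300.5.
With the floor, consumers buy 125 units at 227, so CS = ½ · (352 - 227) · 125 = 7812.5.
Change in consumer surplus = 7812.5 - 45300.5 = -37488.

-37488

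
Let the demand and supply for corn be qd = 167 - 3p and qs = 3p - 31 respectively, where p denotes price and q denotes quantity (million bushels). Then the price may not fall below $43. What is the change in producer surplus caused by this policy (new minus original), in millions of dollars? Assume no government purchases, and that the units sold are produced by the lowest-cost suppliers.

230

Setting quantity demanded equal to quantity supplied, 167 - 3p = 3p - 31, gives p* = 33 and q* = 68.
Since 43 > 33, the floor is binding.
At p = 43: qd = 167 - 3·43 = 38 and qs = 3·43 - 31 = 98.
Producer surplus without the control is ½ · (33 - 31/3) · 68 = 2312/3.
With the floor, 38 units are sold at 43. The supply price at q = 38 is 23, so PS = ½ · [(43 - 31/3) + (43 - 23)] · 38 = 3002/3.
Change in producer surplus = 3002/3 - 2312/3 = 230.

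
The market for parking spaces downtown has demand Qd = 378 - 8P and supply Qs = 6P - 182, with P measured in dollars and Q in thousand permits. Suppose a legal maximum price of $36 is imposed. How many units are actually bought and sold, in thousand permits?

34

In a free market, 378 - 8P = 6P - 182 gives the equilibrium P* = 40, Q* = 58.
The ceiling of 36 is below the equilibrium price 40, so it binds.
At P = 36: Qd = 378 - 8·36 = 90 and Qs = 6·36 - 182 = 34.
The quantity actually transacted is the short side, supply: 34.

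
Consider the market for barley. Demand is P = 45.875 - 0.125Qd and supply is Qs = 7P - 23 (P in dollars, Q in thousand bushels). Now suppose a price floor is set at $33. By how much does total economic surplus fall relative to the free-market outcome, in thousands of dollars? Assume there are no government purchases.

420

Rearranging demand gives Qd = 367 - 8P. In a free market, 367 - 8P = 7P - 23 gives the equilibrium P* = 26, Q* = 159.
Because the floor (33) lies above the market-clearing price, it is binding.
At P = 33: Qd = 367 - 8·33 = 103 and Qs = 7·33 - 23 = 208.
Quantity traded falls to 103. At Q = 103 the demand price is (367 - 103)/8 = 33 and the supply price is (23 + 103)/7 = 18.
Deadweight loss = ½ · (33 - 18) · (159 - 103) = ½ · 15 · 56 = 420.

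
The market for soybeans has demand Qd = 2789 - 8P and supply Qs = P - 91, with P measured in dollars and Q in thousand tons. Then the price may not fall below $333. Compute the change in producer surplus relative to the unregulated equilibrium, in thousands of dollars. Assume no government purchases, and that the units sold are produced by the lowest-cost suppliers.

-3783

Without the control the market clears where 2789 - 8P = P - 91, i.e. P* = 320 and Q* = 229.
Since 333 > 320, the floor is binding.
At P = 333: Qd = 2789 - 8·333 = 125 and Qs = 333 - 91 = 242.
Producer surplus without the control is ½ · (320 - 91) · 229 = 26220.5.
With the floor, 125 units are sold at 333. The supply price at Q = 125 is 216, so PS = ½ · [(333 - 91) + (333 - 216)] · 125 = 22437.5.
Change in producer surplus = 22437.5 - 26220.5 = -3783.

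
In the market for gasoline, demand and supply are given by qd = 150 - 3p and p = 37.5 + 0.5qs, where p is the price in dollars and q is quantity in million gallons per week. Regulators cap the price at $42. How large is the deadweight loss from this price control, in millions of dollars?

15

Rearranging supply gives qs = 2p - 75. In a free market, 150 - 3p = 2p - 75 gives the equilibrium p* = 45, q* = 15.
Because the ceiling (42) lies below the market-clearing price, it is binding.
At p = 42: qd = 150 - 3·42 = 24 and qs = 2·42 - 75 = 9.
Quantity traded falls to 9. At q = 9 the demand price is (150 - 9)/3 = 47 and the supply price is (75 + 9)/2 = 42.
Deadweight loss = ½ · (47 - 42) · (15 - 9) = ½ · 5 · 6 = 15.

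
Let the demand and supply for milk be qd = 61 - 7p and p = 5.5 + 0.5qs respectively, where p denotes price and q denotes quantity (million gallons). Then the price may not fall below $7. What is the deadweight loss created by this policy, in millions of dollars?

0

Rearranging supply gives qs = 2p - 11. Without the control the market clears where 61 - 7p = 2p - 11, i.e. p* = 8 and q* = 5.
The floor of 7 is below the equilibrium price 8, so it is not binding; the market clears at p* = 8, q* = 5.
Since the control does not bind, no trades are prevented and deadweight loss is zero.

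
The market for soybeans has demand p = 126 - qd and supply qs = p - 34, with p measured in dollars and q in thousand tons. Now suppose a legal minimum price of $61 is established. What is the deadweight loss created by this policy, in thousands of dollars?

Rearranging demand gives qd = 126 - p. Equilibrium: 126 - p = p - 34, so 160 = 2p and p* = 80, q* = 46.
Since 61 is below p* = 80, the floor does not bind and the free-market outcome prevails.
Since the control does not bind, no trades are prevented and deadweight loss is zero.

0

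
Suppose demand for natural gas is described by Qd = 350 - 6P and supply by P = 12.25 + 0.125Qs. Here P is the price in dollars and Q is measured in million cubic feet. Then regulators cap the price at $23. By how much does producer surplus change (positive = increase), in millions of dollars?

Rearranging supply gives Qs = 8P - 98. In a free market, 350 - 6P = 8P - 98 gives the equilibrium P* = 32, Q* = 158.
Because the ceiling (23) lies below the market-clearing price, it is binding.
At P = 23: Qd = 350 - 6·23 = 212 and Qs = 8·23 - 98 = 86.
Producer surplus without the control is ½ · (32 - 12.25) · 158 = 1560.25.
With the ceiling, producers sell 86 units at 23, so PS = ½ · (23 - 12.25) · 86 = 462.25.
Change in producer surplus = 462.25 - 1560.25 = -1098.

-1098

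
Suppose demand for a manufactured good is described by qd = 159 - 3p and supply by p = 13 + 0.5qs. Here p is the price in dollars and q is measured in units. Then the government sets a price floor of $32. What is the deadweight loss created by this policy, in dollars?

0

Rearranging supply gives qs = 2p - 26. Equilibrium: 159 - 3p = 2p - 26, so 185 = 5p and p* = 37, q* = 48.
The floor of 32 is below the equilibrium price 37, so it is not binding; the market clears at p* = 37, q* = 48.
Since the control does not bind, no trades are prevented and deadweight loss is zero.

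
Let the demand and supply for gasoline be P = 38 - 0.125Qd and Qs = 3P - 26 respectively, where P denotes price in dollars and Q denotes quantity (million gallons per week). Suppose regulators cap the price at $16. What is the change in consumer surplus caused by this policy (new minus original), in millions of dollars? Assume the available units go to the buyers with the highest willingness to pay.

Rearranging demand gives Qd = 304 - 8P. Equilibrium: 304 - 8P = 3P - 26, so 330 = 11P and P* = 30, Q* = 64.
Since 16 < 30, the ceiling is binding.
At P = 16: Qd = 304 - 8·16 = 176 and Qs = 3·16 - 26 = 22.
Consumer surplus without the control is ½ · (38 - 30) · 64 = 256.
With the ceiling, 22 units are sold at 16 (assume they go to the highest-value buyers). The demand price at Q = 22 is 35.25, so CS = ½ · [(38 - 16) + (35.25 - 16)] · 22 = 453.75.
Change in consumer surplus = 453.75 - 256 = 197.75.

197.75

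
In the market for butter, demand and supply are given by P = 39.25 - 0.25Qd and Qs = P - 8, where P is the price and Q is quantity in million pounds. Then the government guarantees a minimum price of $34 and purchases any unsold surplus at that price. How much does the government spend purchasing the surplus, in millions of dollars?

Rearranging demand gives Qd = 157 - 4P. In a free market, 157 - 4P = P - 8 gives the equilibrium P* = 33, Q* = 25.
Since 34 > 33, the floor is binding.
At P = 34: Qd = 157 - 4·34 = 21 and Qs = 34 - 8 = 26.
Surplus = Qs - Qd = 5.
Government expenditure = surplus × support price = 5 × 34 = 170.

170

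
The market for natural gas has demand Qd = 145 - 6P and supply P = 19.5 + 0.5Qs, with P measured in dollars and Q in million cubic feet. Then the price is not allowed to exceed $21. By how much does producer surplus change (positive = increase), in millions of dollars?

Rearranging supply gives Qs = 2P - 39. Setting quantity demanded equal to quantity supplied, 145 - 6P = 2P - 39, gives P* = 23 and Q* = 7.
Since 21 < 23, the ceiling is binding.
At P = 21: Qd = 145 - 6·21 = 19 and Qs = 2·21 - 39 = 3.
Producer surplus without the control is ½ · (23 - 19.5) · 7 = 12.25.
With the ceiling, producers sell 3 units at 21, so PS = ½ · (21 - 19.5) · 3 = 2.25.
Change in producer surplus = 2.25 - 12.25 = -10.

-10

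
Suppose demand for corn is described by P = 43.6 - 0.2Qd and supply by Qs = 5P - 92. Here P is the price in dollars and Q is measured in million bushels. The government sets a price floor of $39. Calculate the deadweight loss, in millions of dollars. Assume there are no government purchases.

320

Rearranging demand gives Qd = 218 - 5P. Equilibrium: 218 - 5P = 5P - 92, so 310 = 10P and P* = 31, Q* = 63.
Because the floor (39) lies above the market-clearing price, it is binding.
At P = 39: Qd = 218 - 5·39 = 23 and Qs = 5·39 - 92 = 103.
Quantity traded falls to 23. At Q = 23 the demand price is (218 - 23)/5 = 39 and the supply price is (92 + 23)/5 = 23.
Deadweight loss = ½ · (39 - 23) · (63 - 23) = ½ · 16 · 40 = 320.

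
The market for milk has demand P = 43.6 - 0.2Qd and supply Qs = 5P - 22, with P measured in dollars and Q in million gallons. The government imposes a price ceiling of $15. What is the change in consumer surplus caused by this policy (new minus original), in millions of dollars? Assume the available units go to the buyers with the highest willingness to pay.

274.5

Rearranging demand gives Qd = 218 - 5P. Without the control the market clears where 218 - 5P = 5P - 22, i.e. P* = 24 and Q* = 98.
The ceiling of 15 is below the equilibrium price 24, so it binds.
At P = 15: Qd = 218 - 5·15 = 143 and Qs = 5·15 - 22 = 53.
Consumer surplus without the control is ½ · (43.6 - 24) · 98 = 960.4.
With the ceiling, 53 units are sold at 15 (assume they go to the highest-value buyers). The demand price at Q = 53 is 33, so CS = ½ · [(43.6 - 15) + (33 - 15)] · 53 = 1234.9.
Change in consumer surplus = 1234.9 - 960.4 = 274.5.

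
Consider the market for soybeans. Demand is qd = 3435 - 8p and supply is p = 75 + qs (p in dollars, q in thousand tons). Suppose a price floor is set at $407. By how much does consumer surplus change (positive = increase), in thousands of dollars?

-4199

Rearranging supply gives qs = p - 75. Without the control the market clears where 3435 - 8p = p - 75, i.e. p* = 390 and q* = 315.
The floor of 407 is above the equilibrium price 390, so it binds.
At p = 407: qd = 3435 - 8·407 = 179 and qs = 407 - 75 = 332.
Consumer surplus without the control is ½ · (429.375 - 390) · 315 = 6201.5625.
With the floor, consumers buy 179 units at 407, so CS = ½ · (429.375 - 407) · 179 = 2002.5625.
Change in consumer surplus = 2002.5625 - 6201.5625 = -4199.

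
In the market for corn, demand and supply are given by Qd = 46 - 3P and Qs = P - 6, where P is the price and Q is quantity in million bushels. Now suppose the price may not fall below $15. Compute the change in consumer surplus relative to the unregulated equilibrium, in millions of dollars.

-8

In a free market, 46 - 3P = P - 6 gives the equilibrium P* = 13, Q* = 7.
The floor of 15 is above the equilibrium price 13, so it binds.
At P = 15: Qd = 46 - 3·15 = 1 and Qs = 15 - 6 = 9.
Consumer surplus without the control is ½ · (46/3 - 13) · 7 = 49/6.
With the floor, consumers buy 1 units at 15, so CS = ½ · (46/3 - 15) · 1 = 1/6.
Change in consumer surplus = 1/6 - 49/6 = -8.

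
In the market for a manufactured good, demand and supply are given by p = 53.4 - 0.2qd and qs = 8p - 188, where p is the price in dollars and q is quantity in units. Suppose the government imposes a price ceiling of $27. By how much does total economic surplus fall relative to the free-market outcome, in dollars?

Rearranging demand gives qd = 267 - 5p. Without the control the market clears where 267 - 5p = 8p - 188, i.e. p* = 35 and q* = 92.
Because the ceiling (27) lies below the market-clearing price, it is binding.
At p = 27: qd = 267 - 5·27 = 132 and qs = 8·27 - 188 = 28.
Quantity traded falls to 28. At q = 28 the demand price is (267 - 28)/5 = 47.8 and the supply price is (188 + 28)/8 = 27.
Deadweight loss = ½ · (47.8 - 27) · (92 - 28) = ½ · 20.8 · 64 = 665.6.

665.6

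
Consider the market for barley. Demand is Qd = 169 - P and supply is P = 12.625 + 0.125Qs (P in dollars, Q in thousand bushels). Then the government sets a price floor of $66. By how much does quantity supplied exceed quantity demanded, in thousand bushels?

324

Rearranging supply gives Qs = 8P - 101. In a free market, 169 - P = 8P - 101 gives the equilibrium P* = 30, Q* = 139.
The floor of 66 is above the equilibrium price 30, so it binds.
At P = 66: Qd = 169 - 66 = 103 and Qs = 8·66 - 101 = 427.
Surplus = Qs - Qd = 427 - 103 = 324.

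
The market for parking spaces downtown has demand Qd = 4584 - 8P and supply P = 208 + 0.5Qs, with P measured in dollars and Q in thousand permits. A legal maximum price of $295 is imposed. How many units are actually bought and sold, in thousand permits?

Rearranging supply gives Qs = 2P - 416. Setting quantity demanded equal to quantity supplied, 4584 - 8P = 2P - 416, gives P* = 500 and Q* = 584.
Because the ceiling (295) lies below the market-clearing price, it is binding.
At P = 295: Qd = 4584 - 8·295 = 2224 and Qs = 2·295 - 416 = 174.
The quantity actually transacted is the short side, supply: 174.

174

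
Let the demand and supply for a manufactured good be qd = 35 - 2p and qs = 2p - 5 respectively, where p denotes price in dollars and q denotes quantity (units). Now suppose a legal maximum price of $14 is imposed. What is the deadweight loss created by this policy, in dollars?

0

Without the control the market clears where 35 - 2p = 2p - 5, i.e. p* = 10 and q* = 15.
Since 14 is above p* = 10, the ceiling does not bind and the free-market outcome prevails.
Since the control does not bind, no trades are prevented and deadweight loss is zero.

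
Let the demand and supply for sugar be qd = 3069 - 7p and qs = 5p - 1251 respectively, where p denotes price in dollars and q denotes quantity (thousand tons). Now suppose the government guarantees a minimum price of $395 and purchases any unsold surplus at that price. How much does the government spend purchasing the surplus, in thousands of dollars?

165900

In a free market, 3069 - 7p = 5p - 1251 gives the equilibrium p* = 360, q* = 549.
Because the floor (395) lies above the market-clearing price, it is binding.
At p = 395: qd = 3069 - 7·395 = 304 and qs = 5·395 - 1251 = 724.
Surplus = qs - qd = 420.
Government expenditure = surplus × support price = 420 × 395 = 165900.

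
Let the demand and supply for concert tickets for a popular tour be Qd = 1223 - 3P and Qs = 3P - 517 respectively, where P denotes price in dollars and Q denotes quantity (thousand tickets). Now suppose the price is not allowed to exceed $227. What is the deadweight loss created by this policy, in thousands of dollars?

Without the control the market clears where 1223 - 3P = 3P - 517, i.e. P* = 290 and Q* = 353.
Because the ceiling (227) lies below the market-clearing price, it is binding.
At P = 227: Qd = 1223 - 3·227 = 542 and Qs = 3·227 - 517 = 164.
Quantity traded falls to 164. At Q = 164 the demand price is (1223 - 164)/3 = 353 and the supply price is (517 + 164)/3 = 227.
Deadweight loss = ½ · (353 - 227) · (353 - 164) = ½ · 126 · 189 = 11907.

11907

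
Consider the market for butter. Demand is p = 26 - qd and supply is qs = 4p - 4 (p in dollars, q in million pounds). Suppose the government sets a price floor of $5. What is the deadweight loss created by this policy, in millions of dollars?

Rearranging demand gives qd = 26 - p. Setting quantity demanded equal to quantity supplied, 26 - p = 4p - 4, gives p* = 6 and q* = 20.
The floor of 5 is below the equilibrium price 6, so it is not binding; the market clears at p* = 6, q* = 20.
Since the control does not bind, no trades are prevented and deadweight loss is zero.

0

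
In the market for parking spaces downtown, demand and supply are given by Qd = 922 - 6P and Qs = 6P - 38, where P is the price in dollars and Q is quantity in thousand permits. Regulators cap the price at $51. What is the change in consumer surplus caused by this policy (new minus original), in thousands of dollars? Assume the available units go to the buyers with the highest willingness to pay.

Without the control the market clears where 922 - 6P = 6P - 38, i.e. P* = 80 and Q* = 442.
Since 51 < 80, the ceiling is binding.
At P = 51: Qd = 922 - 6·51 = 616 and Qs = 6·51 - 38 = 268.
Consumer surplus without the control is ½ · (461/3 - 80) · 442 = 48841/3.
With the ceiling, 268 units are sold at 51 (assume they go to the highest-value buyers). The demand price at Q = 268 is 109, so CS = ½ · [(461/3 - 51) + (109 - 51)] · 268 = 64588/3.
Change in consumer surplus = 64588/3 - 48841/3 = 5249.

5249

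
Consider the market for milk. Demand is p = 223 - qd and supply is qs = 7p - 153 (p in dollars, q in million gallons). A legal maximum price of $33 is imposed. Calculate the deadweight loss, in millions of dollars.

Rearranging demand gives qd = 223 - p. In a free market, 223 - p = 7p - 153 gives the equilibrium p* = 47, q* = 176.
The ceiling of 33 is below the equilibrium price 47, so it binds.
At p = 33: qd = 223 - 33 = 190 and qs = 7·33 - 153 = 78.
Quantity traded falls to 78. At q = 78 the demand price is 223 - 78 = 145 and the supply price is (153 + 78)/7 = 33.
Deadweight loss = ½ · (145 - 33) · (176 - 78) = ½ · 112 · 98 = 5488.

5488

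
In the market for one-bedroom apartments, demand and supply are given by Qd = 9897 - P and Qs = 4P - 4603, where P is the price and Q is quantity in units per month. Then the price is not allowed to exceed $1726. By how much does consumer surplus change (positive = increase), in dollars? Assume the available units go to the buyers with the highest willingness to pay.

-8324834

Setting quantity demanded equal to quantity supplied, 9897 - P = 4P - 4603, gives P* = 2900 and Q* = 6997.
Since 1726 < 2900, the ceiling is binding.
At P = 1726: Qd = 9897 - 1726 = 8171 and Qs = 4·1726 - 4603 = 2301.
Consumer surplus without the control is ½ · (9897 - 2900) · 6997 = 24479004.5.
With the ceiling, 2301 units are sold at 1726 (assume they go to the highest-value buyers). The demand price at Q = 2301 is 7596, so CS = ½ · [(9897 - 1726) + (7596 - 1726)] · 2301 = 16154170.5.
Change in consumer surplus = 16154170.5 - 24479004.5 = -8324834.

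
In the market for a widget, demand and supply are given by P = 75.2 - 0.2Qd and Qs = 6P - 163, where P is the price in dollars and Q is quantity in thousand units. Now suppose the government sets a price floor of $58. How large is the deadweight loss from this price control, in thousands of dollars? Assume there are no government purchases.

371.25

Rearranging demand gives Qd = 376 - 5P. Without the control the market clears where 376 - 5P = 6P - 163, i.e. P* = 49 and Q* = 131.
Because the floor (58) lies above the market-clearing price, it is binding.
At P = 58: Qd = 376 - 5·58 = 86 and Qs = 6·58 - 163 = 185.
Quantity traded falls to 86. At Q = 86 the demand price is (376 - 86)/5 = 58 and the supply price is (163 + 86)/6 = 41.5.
Deadweight loss = ½ · (58 - 41.5) · (131 - 86) = ½ · 16.5 · 45 = 371.25.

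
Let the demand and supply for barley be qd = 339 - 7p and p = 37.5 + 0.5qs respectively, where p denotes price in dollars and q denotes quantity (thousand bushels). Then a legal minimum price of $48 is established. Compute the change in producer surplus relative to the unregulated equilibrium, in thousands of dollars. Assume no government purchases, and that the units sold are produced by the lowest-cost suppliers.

-43

Rearranging supply gives qs = 2p - 75. Equilibrium: 339 - 7p = 2p - 75, so 414 = 9p and p* = 46, q* = 17.
Because the floor (48) lies above the market-clearing price, it is binding.
At p = 48: qd = 339 - 7·48 = 3 and qs = 2·48 - 75 = 21.
Producer surplus without the control is ½ · (46 - 37.5) · 17 = 72.25.
With the floor, 3 units are sold at 48. The supply price at q = 3 is 39, so PS = ½ · [(48 - 37.5) + (48 - 39)] · 3 = 29.25.
Change in producer surplus = 29.25 - 72.25 = -43.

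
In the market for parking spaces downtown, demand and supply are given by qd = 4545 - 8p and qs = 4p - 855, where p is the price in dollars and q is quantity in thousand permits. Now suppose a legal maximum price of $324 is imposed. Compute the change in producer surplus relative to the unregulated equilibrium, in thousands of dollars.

Equilibrium: 4545 - 8p = 4p - 855, so 5400 = 12p and p* = 450, q* = 945.
The ceiling of 324 is below the equilibrium price 450, so it binds.
At p = 324: qd = 4545 - 8·324 = 1953 and qs = 4·324 - 855 = 441.
Producer surplus without the control is ½ · (450 - 213.75) · 945 = 111628.125.
With the ceiling, producers sell 441 units at 324, so PS = ½ · (324 - 213.75) · 441 = 24310.125.
Change in producer surplus = 24310.125 - 111628.125 = -87318.

-87318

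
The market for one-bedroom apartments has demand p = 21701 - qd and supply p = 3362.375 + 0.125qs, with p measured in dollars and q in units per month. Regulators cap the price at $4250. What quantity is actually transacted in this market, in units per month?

Rearranging demand gives qd = 21701 - p; rearranging supply gives qs = 8p - 26899. Without the control the market clears where 21701 - p = 8p - 26899, i.e. p* = 5400 and q* = 16301.
Because the ceiling (4250) lies below the market-clearing price, it is binding.
At p = 4250: qd = 21701 - 4250 = 17451 and qs = 8·4250 - 26899 = 7101.
The quantity actually transacted is the short side, supply: 7101.

7101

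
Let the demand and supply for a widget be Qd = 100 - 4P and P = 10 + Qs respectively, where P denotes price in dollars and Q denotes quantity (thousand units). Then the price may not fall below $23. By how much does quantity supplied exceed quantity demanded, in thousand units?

5

Rearranging supply gives Qs = P - 10. In a free market, 100 - 4P = P - 10 gives the equilibrium P* = 22, Q* = 12.
Because the floor (23) lies above the market-clearing price, it is binding.
At P = 23: Qd = 100 - 4·23 = 8 and Qs = 23 - 10 = 13.
Surplus = Qs - Qd = 13 - 8 = 5.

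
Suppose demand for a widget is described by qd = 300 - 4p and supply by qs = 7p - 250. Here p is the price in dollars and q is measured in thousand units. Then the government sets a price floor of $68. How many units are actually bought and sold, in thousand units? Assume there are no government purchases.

28

In a free market, 300 - 4p = 7p - 250 gives the equilibrium p* = 50, q* = 100.
The floor of 68 is above the equilibrium price 50, so it binds.
At p = 68: qd = 300 - 4·68 = 28 and qs = 7·68 - 250 = 226.
The quantity actually transacted is the short side, demand: 28.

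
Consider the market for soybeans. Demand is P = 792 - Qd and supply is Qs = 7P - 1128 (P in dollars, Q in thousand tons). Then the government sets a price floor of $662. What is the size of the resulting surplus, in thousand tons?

Rearranging demand gives Qd = 792 - P. In a free market, 792 - P = 7P - 1128 gives the equilibrium P* = 240, Q* = 552.
The floor of 662 is above the equilibrium price 240, so it binds.
At P = 662: Qd = 792 - 662 = 130 and Qs = 7·662 - 1128 = 3506.
Surplus = Qs - Qd = 3506 - 130 = 3376.

3376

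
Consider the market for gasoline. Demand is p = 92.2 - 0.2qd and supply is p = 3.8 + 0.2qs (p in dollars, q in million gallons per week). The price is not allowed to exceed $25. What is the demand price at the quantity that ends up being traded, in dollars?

Rearranging demand gives qd = 461 - 5p; rearranging supply gives qs = 5p - 19. Without the control the market clears where 461 - 5p = 5p - 19, i.e. p* = 48 and q* = 221.
The ceiling of 25 is below the equilibrium price 48, so it binds.
At p = 25: qd = 461 - 5·25 = 336 and qs = 5·25 - 19 = 106.
Only 106 units reach the market. On the demand curve, the marginal buyer's willingness to pay at q = 106 is (461 - 106)/5 = 71.

71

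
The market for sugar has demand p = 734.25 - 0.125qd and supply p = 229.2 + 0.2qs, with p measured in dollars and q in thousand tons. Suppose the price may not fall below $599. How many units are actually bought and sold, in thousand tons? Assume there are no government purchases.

1082

Rearranging demand gives qd = 5874 - 8p; rearranging supply gives qs = 5p - 1146. Without the control the market clears where 5874 - 8p = 5p - 1146, i.e. p* = 540 and q* = 1554.
Because the floor (599) lies above the market-clearing price, it is binding.
At p = 599: qd = 5874 - 8·599 = 1082 and qs = 5·599 - 1146 = 1849.
The quantity actually transacted is the short side, demand: 1082.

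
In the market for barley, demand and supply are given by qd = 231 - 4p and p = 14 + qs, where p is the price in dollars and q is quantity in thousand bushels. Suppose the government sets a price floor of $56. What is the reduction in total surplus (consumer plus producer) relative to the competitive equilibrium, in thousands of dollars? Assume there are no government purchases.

490

Rearranging supply gives qs = p - 14. Equilibrium: 231 - 4p = p - 14, so 245 = 5p and p* = 49, q* = 35.
The floor of 56 is above the equilibrium price 49, so it binds.
At p = 56: qd = 231 - 4·56 = 7 and qs = 56 - 14 = 42.
Quantity traded falls to 7. At q = 7 the demand price is (231 - 7)/4 = 56 and the supply price is 14 + 7 = 21.
Deadweight loss = ½ · (56 - 21) · (35 - 7) = ½ · 35 · 28 = 490.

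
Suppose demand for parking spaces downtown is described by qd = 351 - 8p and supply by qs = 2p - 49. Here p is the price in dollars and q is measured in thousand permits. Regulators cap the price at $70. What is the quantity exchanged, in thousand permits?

31

Equilibrium: 351 - 8p = 2p - 49, so 400 = 10p and p* = 40, q* = 31.
Since 70 is above p* = 40, the ceiling does not bind and the free-market outcome prevails.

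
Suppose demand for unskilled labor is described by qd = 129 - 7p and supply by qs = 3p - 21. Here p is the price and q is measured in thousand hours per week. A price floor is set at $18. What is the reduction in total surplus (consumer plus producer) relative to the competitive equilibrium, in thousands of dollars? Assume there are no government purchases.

Equilibrium: 129 - 7p = 3p - 21, so 150 = 10p and p* = 15, q* = 24.
The floor of 18 is above the equilibrium price 15, so it binds.
At p = 18: qd = 129 - 7·18 = 3 and qs = 3·18 - 21 = 33.
Quantity traded falls to 3. At q = 3 the demand price is (129 - 3)/7 = 18 and the supply price is (21 + 3)/3 = 8.
Deadweight loss = ½ · (18 - 8) · (24 - 3) = ½ · 10 · 21 = 105.

105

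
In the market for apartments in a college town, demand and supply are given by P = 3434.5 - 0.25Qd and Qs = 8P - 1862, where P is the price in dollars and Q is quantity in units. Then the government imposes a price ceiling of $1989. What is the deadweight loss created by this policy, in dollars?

Rearranging demand gives Qd = 13738 - 4P. Without the control the market clears where 13738 - 4P = 8P - 1862, i.e. P* = 1300 and Q* = 8538.
Since 1989 is above P* = 1300, the ceiling does not bind and the free-market outcome prevails.
Since the control does not bind, no trades are prevented and deadweight loss is zero.

0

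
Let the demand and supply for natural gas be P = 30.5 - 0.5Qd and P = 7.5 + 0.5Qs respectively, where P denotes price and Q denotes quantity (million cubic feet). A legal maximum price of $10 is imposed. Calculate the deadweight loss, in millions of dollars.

Rearranging demand gives Qd = 61 - 2P; rearranging supply gives Qs = 2P - 15. Equilibrium: 61 - 2P = 2P - 15, so 76 = 4P and P* = 19, Q* = 23.
Since 10 < 19, the ceiling is binding.
At P = 10: Qd = 61 - 2·10 = 41 and Qs = 2·10 - 15 = 5.
Quantity traded falls to 5. At Q = 5 the demand price is (61 - 5)/2 = 28 and the supply price is (15 + 5)/2 = 10.
Deadweight loss = ½ · (28 - 10) · (23 - 5) = ½ · 18 · 18 = 162.

162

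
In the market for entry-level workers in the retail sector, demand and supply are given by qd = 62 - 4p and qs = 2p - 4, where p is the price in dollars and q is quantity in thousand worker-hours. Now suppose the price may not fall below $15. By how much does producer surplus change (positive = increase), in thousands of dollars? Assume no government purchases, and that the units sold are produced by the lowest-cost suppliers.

-56

Equilibrium: 62 - 4p = 2p - 4, so 66 = 6p and p* = 11, q* = 18.
Since 15 > 11, the floor is binding.
At p = 15: qd = 62 - 4·15 = 2 and qs = 2·15 - 4 = 26.
Producer surplus without the control is ½ · (11 - 2) · 18 = 81.
With the floor, 2 units are sold at 15. The supply price at q = 2 is 3, so PS = ½ · [(15 - 2) + (15 - 3)] · 2 = 25.
Change in producer surplus = 25 - 81 = -56.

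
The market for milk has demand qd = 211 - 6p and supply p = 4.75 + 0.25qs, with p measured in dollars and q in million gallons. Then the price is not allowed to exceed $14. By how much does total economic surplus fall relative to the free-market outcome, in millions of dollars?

Rearranging supply gives qs = 4p - 19. Setting quantity demanded equal to quantity supplied, 211 - 6p = 4p - 19, gives p* = 23 and q* = 73.
Since 14 < 23, the ceiling is binding.
At p = 14: qd = 211 - 6·14 = 127 and qs = 4·14 - 19 = 37.
Quantity traded falls to 37. At q = 37 the demand price is (211 - 37)/6 = 29 and the supply price is (19 + 37)/4 = 14.
Deadweight loss = ½ · (29 - 14) · (73 - 37) = ½ · 15 · 36 = 270.

270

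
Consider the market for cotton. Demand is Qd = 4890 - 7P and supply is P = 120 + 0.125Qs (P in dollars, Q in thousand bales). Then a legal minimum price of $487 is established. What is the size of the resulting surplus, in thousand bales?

Rearranging supply gives Qs = 8P - 960. Setting quantity demanded equal to quantity supplied, 4890 - 7P = 8P - 960, gives P* = 390 and Q* = 2160.
The floor of 487 is above the equilibrium price 390, so it binds.
At P = 487: Qd = 4890 - 7·487 = 1481 and Qs = 8·487 - 960 = 2936.
Surplus = Qs - Qd = 2936 - 1481 = 1455.

1455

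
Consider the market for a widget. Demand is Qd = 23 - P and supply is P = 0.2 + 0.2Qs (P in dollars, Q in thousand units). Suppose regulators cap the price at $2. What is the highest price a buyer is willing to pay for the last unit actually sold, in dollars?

14

Rearranging supply gives Qs = 5P - 1. Setting quantity demanded equal to quantity supplied, 23 - P = 5P - 1, gives P* = 4 and Q* = 19.
Because the ceiling (2) lies below the market-clearing price, it is binding.
At P = 2: Qd = 23 - 2 = 21 and Qs = 5·2 - 1 = 9.
Only 9 units reach the market. On the demand curve, the marginal buyer's willingness to pay at Q = 9 is (23 - 9) = 14.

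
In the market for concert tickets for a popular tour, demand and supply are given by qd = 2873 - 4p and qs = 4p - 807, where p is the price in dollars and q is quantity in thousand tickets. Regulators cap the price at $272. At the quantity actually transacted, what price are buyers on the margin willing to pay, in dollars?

In a free market, 2873 - 4p = 4p - 807 gives the equilibrium p* = 460, q* = 1033.
Since 272 < 460, the ceiling is binding.
At p = 272: qd = 2873 - 4·272 = 1785 and qs = 4·272 - 807 = 281.
Only 281 units reach the market. On the demand curve, the marginal buyer's willingness to pay at q = 281 is (2873 - 281)/4 = 648.

648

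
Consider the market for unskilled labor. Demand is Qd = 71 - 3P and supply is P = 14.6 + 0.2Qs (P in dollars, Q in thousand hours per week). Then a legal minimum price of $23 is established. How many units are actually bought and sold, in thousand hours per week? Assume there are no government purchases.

Rearranging supply gives Qs = 5P - 73. Setting quantity demanded equal to quantity supplied, 71 - 3P = 5P - 73, gives P* = 18 and Q* = 17.
The floor of 23 is above the equilibrium price 18, so it binds.
At P = 23: Qd = 71 - 3·23 = 2 and Qs = 5·23 - 73 = 42.
The quantity actually transacted is the short side, demand: 2.

2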